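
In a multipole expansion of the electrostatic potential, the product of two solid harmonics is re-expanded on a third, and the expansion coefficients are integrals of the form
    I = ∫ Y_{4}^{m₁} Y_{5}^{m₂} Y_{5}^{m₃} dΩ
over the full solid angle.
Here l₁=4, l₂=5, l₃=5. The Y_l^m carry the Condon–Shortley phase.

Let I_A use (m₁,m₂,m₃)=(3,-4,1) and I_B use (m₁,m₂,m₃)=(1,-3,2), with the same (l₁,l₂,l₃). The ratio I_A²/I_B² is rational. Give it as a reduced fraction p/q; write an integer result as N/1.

2/1

Shared (l₁,l₂,l₃)=(4,5,5): N and (l;000)² cancel in I_A²/I_B².
A: Δ = 4!·4!·6!/15! = 1/3153150; Racah Σ t=0..1: t=0:+1/17280 t=1:−1/103680 = 1/20736; ⇒ 3j(4 5 5; 3 -4 1)² = 10/429, sgn +1
B: Δ = 4!·4!·6!/15! = 1/3153150; Racah Σ t=0..2: t=0:+1/6912 t=1:−1/2880 t=2:+1/17280 = -1/6912; ⇒ 3j(4 5 5; 1 -3 2)² = 5/429, sgn +1
I_A²/I_B² = (10/429)/(5/429) = 2/1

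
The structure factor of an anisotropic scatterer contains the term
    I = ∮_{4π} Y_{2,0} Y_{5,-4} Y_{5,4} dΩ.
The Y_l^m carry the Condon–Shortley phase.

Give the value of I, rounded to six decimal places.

-0.097044

m-sum 0 ✓  L=12 even ✓  3≤5≤7 ✓
Π(2lᵢ+1) = 5×11×11 = 605
triangle coeff Δ(2,5,5) = 1/38610
Σ_t [0,2]: t=0:+1/2880 t=1:−1/576 t=2:+1/2880 = -1/960
(3j)²=10/429 [(2 5 5; 0 0 0)], sign=+1
Σ_t [0,1]: t=0:+1/20160 t=1:−1/40320 = 1/40320
(3j)²=6/715 [(2 5 5; 0 -4 4)], sign=-1
⇒ 4πI² = 20/169
I = (-1)√(20/169/(4π)) = -0.09704356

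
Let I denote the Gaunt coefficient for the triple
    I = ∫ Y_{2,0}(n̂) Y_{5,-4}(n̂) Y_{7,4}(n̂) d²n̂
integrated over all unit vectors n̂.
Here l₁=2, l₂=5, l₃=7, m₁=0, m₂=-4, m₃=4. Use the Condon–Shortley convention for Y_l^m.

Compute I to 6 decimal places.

0.145565

Rules hold: Σm=0, L=14 even, 3≤7≤7.
N = 5·11·15 = 825
Δ = 0!·4!·10!/15! = 1/15015
Racah Σ t=0..0: t=0:+1/57600 = 1/57600
⇒ 3j(2 5 7; 0 0 0)² = 21/715, sgn -1
Racah Σ t=0..0: t=0:+1/1451520 = 1/1451520
⇒ 3j(2 5 7; 0 -4 4)² = 1/91, sgn -1
4πI² = N·(3j₀)²·(3jₘ)² = 45/169
I = +1·√(0.266272/4π) = 0.14556534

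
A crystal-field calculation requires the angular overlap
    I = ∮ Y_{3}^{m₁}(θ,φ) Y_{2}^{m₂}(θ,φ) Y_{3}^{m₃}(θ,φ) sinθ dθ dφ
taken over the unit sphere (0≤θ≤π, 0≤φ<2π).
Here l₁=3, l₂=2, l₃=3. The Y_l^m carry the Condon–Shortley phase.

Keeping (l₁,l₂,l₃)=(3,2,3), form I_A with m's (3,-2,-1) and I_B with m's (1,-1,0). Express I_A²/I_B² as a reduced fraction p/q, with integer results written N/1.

5/1

Shared (l₁,l₂,l₃)=(3,2,3): N and (l;000)² cancel in I_A²/I_B².
A: Δ = 2!·4!·2!/9! = 1/3780; Racah Σ t=0..0: t=0:+1/96 = 1/96; ⇒ 3j(3 2 3; 3 -2 -1)² = 1/42, sgn +1
B: Δ = 2!·4!·2!/9! = 1/3780; Racah Σ t=0..1: t=0:+1/8 t=1:−1/12 = 1/24; ⇒ 3j(3 2 3; 1 -1 0)² = 1/210, sgn -1
I_A²/I_B² = (1/42)/(1/210) = 5/1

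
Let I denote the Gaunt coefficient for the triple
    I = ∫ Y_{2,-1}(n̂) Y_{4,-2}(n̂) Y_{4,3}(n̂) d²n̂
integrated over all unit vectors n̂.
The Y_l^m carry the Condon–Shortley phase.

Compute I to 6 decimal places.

Rules hold: Σm=0, L=10 even, 2≤4≤6.
N = 5·9·9 = 405
Δ = 2!·2!·6!/11! = 1/13860
Racah Σ t=0..2: t=0:+1/192 t=1:−1/36 t=2:+1/192 = -5/288
⇒ 3j(2 4 4; 0 0 0)² = 20/693, sgn -1
Racah Σ t=1..2: t=1:−1/240 t=2:+1/1440 = -1/288
⇒ 3j(2 4 4; -1 -2 3)² = 5/132, sgn +1
4πI² = N·(3j₀)²·(3jₘ)² = 375/847
I = -1·√(0.442739/4π) = -0.18770204

-0.187702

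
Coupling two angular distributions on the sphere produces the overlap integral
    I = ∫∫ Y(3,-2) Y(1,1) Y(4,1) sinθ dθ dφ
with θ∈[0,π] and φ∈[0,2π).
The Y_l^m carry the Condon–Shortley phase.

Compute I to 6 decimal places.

m-sum 0 ✓  L=8 even ✓  2≤4≤4 ✓
Π(2lᵢ+1) = 7×3×9 = 189
triangle coeff Δ(3,1,4) = 1/252
Σ_t [0,0]: t=0:+1/36 = 1/36
(3j)²=4/63 [(3 1 4; 0 0 0)], sign=+1
Σ_t [0,0]: t=0:+1/240 = 1/240
(3j)²=1/84 [(3 1 4; -2 1 1)], sign=-1
⇒ 4πI² = 1/7
I = (-1)√(1/7/(4π)) = -0.10662181

-0.106622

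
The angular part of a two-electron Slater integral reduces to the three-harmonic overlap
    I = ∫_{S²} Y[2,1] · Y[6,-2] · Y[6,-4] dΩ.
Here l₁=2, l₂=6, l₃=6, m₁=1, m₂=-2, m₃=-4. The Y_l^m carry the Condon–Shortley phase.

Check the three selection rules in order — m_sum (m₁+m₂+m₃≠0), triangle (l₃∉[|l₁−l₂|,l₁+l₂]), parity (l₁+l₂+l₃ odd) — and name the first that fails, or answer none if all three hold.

Σmᵢ = -5  ✗
l₃∈[|l₁−l₂|,l₁+l₂]=[4,8], have l₃=6
Σlᵢ = 14 ⇒ even

m_sum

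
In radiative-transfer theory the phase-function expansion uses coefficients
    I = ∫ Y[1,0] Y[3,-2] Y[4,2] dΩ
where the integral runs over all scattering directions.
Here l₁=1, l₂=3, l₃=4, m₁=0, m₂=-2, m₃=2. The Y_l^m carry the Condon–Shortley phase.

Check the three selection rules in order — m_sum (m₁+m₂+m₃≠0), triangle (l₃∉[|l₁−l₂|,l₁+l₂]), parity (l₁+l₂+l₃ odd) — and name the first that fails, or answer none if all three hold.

azimuthal sum: 0 − 2 + 2 = 0  ✓
2 ≤ 4 ≤ 4 (triangle on l)  ✓
L = 1 + 3 + 4 = 8 (even)  ✓

none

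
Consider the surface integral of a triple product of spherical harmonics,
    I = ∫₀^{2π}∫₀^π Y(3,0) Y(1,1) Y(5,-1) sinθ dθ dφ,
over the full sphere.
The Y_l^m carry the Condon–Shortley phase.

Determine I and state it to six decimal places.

|3−1|≤5≤3+1 violated ⇒ I = 0

0.000000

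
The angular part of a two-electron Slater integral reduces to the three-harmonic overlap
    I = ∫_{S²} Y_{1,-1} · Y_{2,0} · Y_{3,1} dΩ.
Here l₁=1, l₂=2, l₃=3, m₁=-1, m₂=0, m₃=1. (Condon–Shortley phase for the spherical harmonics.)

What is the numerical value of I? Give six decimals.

Checks pass: Σm=0; 6 even; l₃=3∈[1,3].
(2·1+1)(2·2+1)(2·3+1) = 105
Δ: 0! 2! 4! / 7! → 1/105
sum: t=0:+1/4 = 1/4
3j²(1 2 3; 0 0 0) = Δ·Π!·Σ² = 3/35  (sign -1)
sum: t=0:+1/8 = 1/8
3j²(1 2 3; -1 0 1) = Δ·Π!·Σ² = 2/35  (sign +1)
combine: 4πI² = 105·3/35·2/35 = 18/35
take √, sign -1: I = -0.20230066

-0.202301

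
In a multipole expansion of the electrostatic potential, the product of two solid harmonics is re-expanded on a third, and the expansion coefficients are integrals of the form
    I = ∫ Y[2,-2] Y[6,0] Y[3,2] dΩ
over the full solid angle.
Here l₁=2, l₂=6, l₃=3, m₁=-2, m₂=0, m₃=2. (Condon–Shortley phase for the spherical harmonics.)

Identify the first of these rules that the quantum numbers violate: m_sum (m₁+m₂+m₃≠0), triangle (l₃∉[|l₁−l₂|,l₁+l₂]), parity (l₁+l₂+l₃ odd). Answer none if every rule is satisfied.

m₁+m₂+m₃ = -2 + 0 + 2 = 0  ✓
triangle: |2−6|=4 ≤ l₃=3 ≤ 2+6=8  ✗
parity: l₁+l₂+l₃ = 11 is odd

triangle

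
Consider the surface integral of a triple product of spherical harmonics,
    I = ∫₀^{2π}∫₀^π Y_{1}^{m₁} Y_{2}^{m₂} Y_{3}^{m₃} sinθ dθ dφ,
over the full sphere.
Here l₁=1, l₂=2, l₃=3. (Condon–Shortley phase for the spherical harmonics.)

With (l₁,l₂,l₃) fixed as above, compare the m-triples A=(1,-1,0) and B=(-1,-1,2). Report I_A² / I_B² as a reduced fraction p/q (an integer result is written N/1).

3/10

Same 1,2,3: normalisation and zero-m 3j drop out of the ratio.
A: Δ: 0! 2! 4! / 7! → 1/105; sum: t=0:+1/12 = 1/12; 3j²(1 2 3; 1 -1 0) = Δ·Π!·Σ² = 1/35  (sign -1)
B: Δ: 0! 2! 4! / 7! → 1/105; sum: t=0:+1/12 = 1/12; 3j²(1 2 3; -1 -1 2) = Δ·Π!·Σ² = 2/21  (sign -1)
I_A²/I_B² = (1/35)/(2/21) = 3/10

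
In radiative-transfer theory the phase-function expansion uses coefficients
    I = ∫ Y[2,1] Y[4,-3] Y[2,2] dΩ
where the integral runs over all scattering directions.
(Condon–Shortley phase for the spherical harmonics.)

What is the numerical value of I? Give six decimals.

m-sum 0 ✓  L=8 even ✓  2≤2≤6 ✓
Π(2lᵢ+1) = 5×9×5 = 225
triangle coeff Δ(2,4,2) = 1/630
Σ_t [2,2]: t=2:+1/16 = 1/16
(3j)²=2/35 [(2 4 2; 0 0 0)], sign=+1
Σ_t [1,1]: t=1:−1/144 = -1/144
(3j)²=1/18 [(2 4 2; 1 -3 2)], sign=-1
⇒ 4πI² = 5/7
I = (-1)√(5/7/(4π)) = -0.23841361

-0.238414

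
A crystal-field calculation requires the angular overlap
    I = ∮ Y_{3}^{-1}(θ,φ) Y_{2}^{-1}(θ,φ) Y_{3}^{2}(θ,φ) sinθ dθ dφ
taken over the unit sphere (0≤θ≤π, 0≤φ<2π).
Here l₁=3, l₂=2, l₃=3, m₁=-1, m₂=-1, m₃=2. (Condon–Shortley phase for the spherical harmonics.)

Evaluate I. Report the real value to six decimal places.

Rules hold: Σm=0, L=8 even, 1≤3≤5.
N = 7·5·7 = 245
Δ = 2!·4!·2!/9! = 1/3780
Racah Σ t=0..2: t=0:+1/24 t=1:−1/4 t=2:+1/24 = -1/6
⇒ 3j(3 2 3; 0 0 0)² = 4/105, sgn +1
Racah Σ t=0..1: t=0:+1/48 t=1:−1/12 = -1/16
⇒ 3j(3 2 3; -1 -1 2)² = 1/28, sgn +1
4πI² = N·(3j₀)²·(3jₘ)² = 1/3
I = +1·√(0.333333/4π) = 0.16286750

0.162868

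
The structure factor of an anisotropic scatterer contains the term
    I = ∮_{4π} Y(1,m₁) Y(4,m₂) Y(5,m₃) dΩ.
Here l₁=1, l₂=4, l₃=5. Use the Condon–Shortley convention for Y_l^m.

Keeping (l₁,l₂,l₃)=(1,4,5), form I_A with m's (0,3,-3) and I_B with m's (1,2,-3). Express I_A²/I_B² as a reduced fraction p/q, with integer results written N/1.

Same 1,4,5: normalisation and zero-m 3j drop out of the ratio.
A: Δ: 0! 2! 8! / 11! → 1/495; sum: t=0:+1/5040 = 1/5040; 3j²(1 4 5; 0 3 -3) = Δ·Π!·Σ² = 16/495  (sign +1)
B: Δ: 0! 2! 8! / 11! → 1/495; sum: t=0:+1/2880 = 1/2880; 3j²(1 4 5; 1 2 -3) = Δ·Π!·Σ² = 28/495  (sign +1)
I_A²/I_B² = (16/495)/(28/495) = 4/7

4/7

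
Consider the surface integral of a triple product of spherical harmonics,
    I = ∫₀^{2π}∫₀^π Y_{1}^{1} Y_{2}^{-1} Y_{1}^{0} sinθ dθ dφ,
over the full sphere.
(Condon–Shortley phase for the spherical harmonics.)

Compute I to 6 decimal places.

-0.218510

Checks pass: Σm=0; 4 even; l₃=1∈[1,3].
(2·1+1)(2·2+1)(2·1+1) = 45
Δ: 2! 0! 2! / 5! → 1/30
sum: t=1:−1/1 = -1/1
3j²(1 2 1; 0 0 0) = Δ·Π!·Σ² = 2/15  (sign +1)
sum: t=0:+1/2 = 1/2
3j²(1 2 1; 1 -1 0) = Δ·Π!·Σ² = 1/10  (sign -1)
combine: 4πI² = 45·2/15·1/10 = 3/5
take √, sign -1: I = -0.21850969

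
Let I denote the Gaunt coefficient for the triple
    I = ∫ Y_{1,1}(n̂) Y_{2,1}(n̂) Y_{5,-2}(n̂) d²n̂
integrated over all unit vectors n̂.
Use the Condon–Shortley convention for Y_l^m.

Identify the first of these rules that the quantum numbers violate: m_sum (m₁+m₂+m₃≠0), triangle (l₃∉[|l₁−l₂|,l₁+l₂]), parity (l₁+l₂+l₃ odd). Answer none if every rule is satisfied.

triangle

m₁+m₂+m₃ = 1 + 1 − 2 = 0  ✓
triangle: |1−2|=1 ≤ l₃=5 ≤ 1+2=3  ✗
parity: l₁+l₂+l₃ = 8 is even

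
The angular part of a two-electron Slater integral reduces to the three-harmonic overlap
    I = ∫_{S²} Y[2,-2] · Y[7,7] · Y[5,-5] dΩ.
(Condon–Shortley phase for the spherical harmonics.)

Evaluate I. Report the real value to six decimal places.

m-sum 0 ✓  L=14 even ✓  5≤5≤9 ✓
Π(2lᵢ+1) = 5×15×11 = 825
triangle coeff Δ(2,7,5) = 1/15015
Σ_t [2,2]: t=2:+1/57600 = 1/57600
(3j)²=21/715 [(2 7 5; 0 0 0)], sign=-1
Σ_t [4,4]: t=4:+1/87091200 = 1/87091200
(3j)²=1/15 [(2 7 5; -2 7 -5)], sign=+1
⇒ 4πI² = 21/13
I = (-1)√(21/13/(4π)) = -0.35853622

-0.358536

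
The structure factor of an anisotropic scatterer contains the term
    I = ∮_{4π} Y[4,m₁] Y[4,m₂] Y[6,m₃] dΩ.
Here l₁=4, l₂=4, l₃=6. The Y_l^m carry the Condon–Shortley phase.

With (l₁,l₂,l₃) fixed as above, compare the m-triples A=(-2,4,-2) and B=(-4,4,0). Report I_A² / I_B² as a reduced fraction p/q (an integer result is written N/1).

15/1

Same 4,4,6: normalisation and zero-m 3j drop out of the ratio.
A: Δ: 2! 6! 6! / 15! → 1/1261260; sum: t=2:+1/69120 = 1/69120; 3j²(4 4 6; -2 4 -2) = Δ·Π!·Σ² = 4/429  (sign +1)
B: Δ: 2! 6! 6! / 15! → 1/1261260; sum: t=2:+1/1036800 = 1/1036800; 3j²(4 4 6; -4 4 0) = Δ·Π!·Σ² = 4/6435  (sign +1)
I_A²/I_B² = (4/429)/(4/6435) = 15/1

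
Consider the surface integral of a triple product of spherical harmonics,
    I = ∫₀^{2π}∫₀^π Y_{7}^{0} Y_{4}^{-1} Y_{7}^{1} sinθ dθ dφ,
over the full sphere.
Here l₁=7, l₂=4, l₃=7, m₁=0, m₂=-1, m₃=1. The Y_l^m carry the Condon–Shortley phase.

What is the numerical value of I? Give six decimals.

m-sum 0 ✓  L=18 even ✓  3≤7≤11 ✓
Π(2lᵢ+1) = 15×9×15 = 2025
triangle coeff Δ(7,4,7) = 1/58198140
Σ_t [0,4]: t=0:+1/17418240 t=1:−1/622080 t=2:+1/230400 t=3:−1/622080 t=4:+1/17418240 = 1/806400
(3j)²=2268/230945 [(7 4 7; 0 0 0)], sign=-1
Σ_t [0,3]: t=0:+1/4354560 t=1:−1/414720 t=2:+1/345600 t=3:−1/2488320 = 1/3225600
(3j)²=81/92378 [(7 4 7; 0 -1 1)], sign=+1
⇒ 4πI² = 37200870/2133423721
I = (-1)√(37200870/2133423721/(4π)) = -0.03725058

-0.037251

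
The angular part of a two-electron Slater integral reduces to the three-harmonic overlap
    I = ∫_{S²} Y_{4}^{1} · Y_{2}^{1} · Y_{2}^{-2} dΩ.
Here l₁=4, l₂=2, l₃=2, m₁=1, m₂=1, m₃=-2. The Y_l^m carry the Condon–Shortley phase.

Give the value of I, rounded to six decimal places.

Checks pass: Σm=0; 8 even; l₃=2∈[2,6].
(2·4+1)(2·2+1)(2·2+1) = 225
Δ: 4! 4! 0! / 9! → 1/630
sum: t=2:+1/16 = 1/16
3j²(4 2 2; 0 0 0) = Δ·Π!·Σ² = 2/35  (sign +1)
sum: t=3:−1/144 = -1/144
3j²(4 2 2; 1 1 -2) = Δ·Π!·Σ² = 1/126  (sign -1)
combine: 4πI² = 225·2/35·1/126 = 5/49
take √, sign -1: I = -0.09011188

-0.090112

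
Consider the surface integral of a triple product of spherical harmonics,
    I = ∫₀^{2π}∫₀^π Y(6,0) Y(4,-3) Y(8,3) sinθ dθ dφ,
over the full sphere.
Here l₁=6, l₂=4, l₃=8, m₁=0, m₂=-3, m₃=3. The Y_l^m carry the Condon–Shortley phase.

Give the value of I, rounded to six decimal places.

0.139408

m-sum 0 ✓  L=18 even ✓  2≤8≤10 ✓
Π(2lᵢ+1) = 13×9×17 = 1989
triangle coeff Δ(6,4,8) = 1/23279256
Σ_t [0,2]: t=0:+1/1658880 t=1:−1/518400 t=2:+1/1658880 = -1/1382400
(3j)²=504/46189 [(6 4 8; 0 0 0)], sign=-1
Σ_t [0,1]: t=0:+1/4147200 t=1:−1/10368000 = 1/6912000
(3j)²=189/16796 [(6 4 8; 0 -3 3)], sign=-1
⇒ 4πI² = 214326/877591
I = (+1)√(214326/877591/(4π)) = 0.13940759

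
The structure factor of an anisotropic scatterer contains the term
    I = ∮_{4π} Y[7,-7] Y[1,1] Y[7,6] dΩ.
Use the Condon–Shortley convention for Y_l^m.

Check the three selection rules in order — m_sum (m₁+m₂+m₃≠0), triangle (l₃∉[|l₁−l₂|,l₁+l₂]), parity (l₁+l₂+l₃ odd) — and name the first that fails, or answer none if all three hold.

parity

Σmᵢ = 0  ✓
l₃∈[|l₁−l₂|,l₁+l₂]=[6,8], have l₃=7  ✓
Σlᵢ = 15 ⇒ odd  ✗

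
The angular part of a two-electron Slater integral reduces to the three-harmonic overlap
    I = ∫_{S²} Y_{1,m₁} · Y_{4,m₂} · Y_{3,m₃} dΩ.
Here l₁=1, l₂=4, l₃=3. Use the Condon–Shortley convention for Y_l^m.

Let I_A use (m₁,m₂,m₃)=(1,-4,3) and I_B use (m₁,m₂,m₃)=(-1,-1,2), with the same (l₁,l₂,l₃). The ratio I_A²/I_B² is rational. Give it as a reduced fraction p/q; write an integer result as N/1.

28/3

Same 1,4,3: normalisation and zero-m 3j drop out of the ratio.
A: Δ: 2! 0! 6! / 9! → 1/252; sum: t=0:+1/1440 = 1/1440; 3j²(1 4 3; 1 -4 3) = Δ·Π!·Σ² = 1/9  (sign +1)
B: Δ: 2! 0! 6! / 9! → 1/252; sum: t=2:+1/240 = 1/240; 3j²(1 4 3; -1 -1 2) = Δ·Π!·Σ² = 1/84  (sign -1)
I_A²/I_B² = (1/9)/(1/84) = 28/3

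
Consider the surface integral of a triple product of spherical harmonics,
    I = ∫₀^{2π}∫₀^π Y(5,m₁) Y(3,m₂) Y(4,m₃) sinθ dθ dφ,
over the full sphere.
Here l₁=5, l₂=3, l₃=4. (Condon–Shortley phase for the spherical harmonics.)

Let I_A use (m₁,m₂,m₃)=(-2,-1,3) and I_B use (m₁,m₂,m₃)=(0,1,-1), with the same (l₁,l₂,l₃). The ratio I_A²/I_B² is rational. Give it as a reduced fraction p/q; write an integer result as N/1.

4802/15

Same 5,3,4: normalisation and zero-m 3j drop out of the ratio.
A: Δ: 4! 6! 2! / 13! → 1/180180; sum: t=1:−1/4320 t=2:+1/960 = 7/8640; 3j²(5 3 4; -2 -1 3) = Δ·Π!·Σ² = 343/12870  (sign -1)
B: Δ: 4! 6! 2! / 13! → 1/180180; sum: t=2:+1/288 t=3:−1/288 t=4:+1/5760 = 1/5760; 3j²(5 3 4; 0 1 -1) = Δ·Π!·Σ² = 1/12012  (sign -1)
I_A²/I_B² = (343/12870)/(1/12012) = 4802/15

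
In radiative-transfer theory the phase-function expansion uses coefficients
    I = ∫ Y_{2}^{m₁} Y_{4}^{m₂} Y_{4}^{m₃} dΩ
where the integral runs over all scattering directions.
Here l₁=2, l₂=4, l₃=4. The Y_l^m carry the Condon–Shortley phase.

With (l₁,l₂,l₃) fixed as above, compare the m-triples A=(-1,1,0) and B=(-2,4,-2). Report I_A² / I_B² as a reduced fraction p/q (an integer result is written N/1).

Shared (l₁,l₂,l₃)=(2,4,4): N and (l;000)² cancel in I_A²/I_B².
A: Δ = 2!·2!·6!/11! = 1/13860; Racah Σ t=1..2: t=1:−1/96 t=2:+1/72 = 1/288; ⇒ 3j(2 4 4; -1 1 0)² = 1/462, sgn +1
B: Δ = 2!·2!·6!/11! = 1/13860; Racah Σ t=2..2: t=2:+1/2880 = 1/2880; ⇒ 3j(2 4 4; -2 4 -2)² = 2/165, sgn +1
I_A²/I_B² = (1/462)/(2/165) = 5/28

5/28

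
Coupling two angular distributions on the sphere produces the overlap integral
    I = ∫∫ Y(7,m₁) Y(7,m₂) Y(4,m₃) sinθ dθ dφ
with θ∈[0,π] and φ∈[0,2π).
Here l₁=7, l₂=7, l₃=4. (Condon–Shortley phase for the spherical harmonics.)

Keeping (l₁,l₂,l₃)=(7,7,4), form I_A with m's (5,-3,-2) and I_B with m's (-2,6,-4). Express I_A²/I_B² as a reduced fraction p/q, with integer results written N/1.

3364/2275

l's match ⇒ only the (l;m) 3-j factors differ between A and B.
A: triangle coeff Δ(7,7,4) = 1/58198140; Σ_t [0,2]: t=0:+1/348364800 t=1:−1/13063680 t=2:+1/7741440 = 29/522547200; (3j)²=1682/264537 [(7 7 4; 5 -3 -2)], sign=+1
B: triangle coeff Δ(7,7,4) = 1/58198140; Σ_t [9,9]: t=9:−1/209018880 = -1/209018880; (3j)²=25/5814 [(7 7 4; -2 6 -4)], sign=-1
I_A²/I_B² = (1682/264537)/(25/5814) = 3364/2275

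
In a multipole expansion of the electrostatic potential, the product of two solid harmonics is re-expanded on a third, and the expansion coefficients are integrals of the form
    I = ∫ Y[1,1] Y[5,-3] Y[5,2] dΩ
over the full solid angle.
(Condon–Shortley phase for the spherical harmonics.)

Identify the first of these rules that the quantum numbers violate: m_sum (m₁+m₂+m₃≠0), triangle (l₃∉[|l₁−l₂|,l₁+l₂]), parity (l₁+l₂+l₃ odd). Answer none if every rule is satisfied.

parity

Σmᵢ = 0  ✓
l₃∈[|l₁−l₂|,l₁+l₂]=[4,6], have l₃=5  ✓
Σlᵢ = 11 ⇒ odd  ✗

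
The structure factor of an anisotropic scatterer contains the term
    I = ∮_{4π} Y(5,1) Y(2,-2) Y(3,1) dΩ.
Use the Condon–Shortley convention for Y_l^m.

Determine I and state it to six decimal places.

Rules hold: Σm=0, L=10 even, 3≤3≤7.
N = 11·5·7 = 385
Δ = 4!·6!·0!/11! = 1/2310
Racah Σ t=2..2: t=2:+1/144 = 1/144
⇒ 3j(5 2 3; 0 0 0)² = 10/231, sgn -1
Racah Σ t=0..0: t=0:+1/1152 = 1/1152
⇒ 3j(5 2 3; 1 -2 1)² = 1/154, sgn +1
4πI² = N·(3j₀)²·(3jₘ)² = 25/231
I = -1·√(0.108225/4π) = -0.09280237

-0.092802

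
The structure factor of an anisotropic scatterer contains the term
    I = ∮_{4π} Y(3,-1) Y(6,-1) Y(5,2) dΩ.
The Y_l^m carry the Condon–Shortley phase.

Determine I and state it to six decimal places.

Rules hold: Σm=0, L=14 even, 3≤5≤9.
N = 7·13·11 = 1001
Δ = 4!·2!·8!/15! = 1/675675
Racah Σ t=1..3: t=1:−1/8640 t=2:+1/2304 t=3:−1/8640 = 7/34560
⇒ 3j(3 6 5; 0 0 0)² = 7/429, sgn -1
Racah Σ t=2..4: t=2:+1/5760 t=3:−1/8640 t=4:+1/241920 = 1/16128
⇒ 3j(3 6 5; -1 -1 2)² = 5/1001, sgn -1
4πI² = N·(3j₀)²·(3jₘ)² = 35/429
I = +1·√(0.0815851/4π) = 0.08057502

0.080575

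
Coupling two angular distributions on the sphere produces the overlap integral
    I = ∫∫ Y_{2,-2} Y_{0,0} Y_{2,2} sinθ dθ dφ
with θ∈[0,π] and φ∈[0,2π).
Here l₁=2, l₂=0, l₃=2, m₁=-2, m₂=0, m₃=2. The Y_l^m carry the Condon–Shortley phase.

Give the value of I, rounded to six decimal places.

Rules hold: Σm=0, L=4 even, 2≤2≤2.
N = 5·1·5 = 25
Δ = 0!·4!·0!/5! = 1/5
Racah Σ t=0..0: t=0:+1/4 = 1/4
⇒ 3j(2 0 2; 0 0 0)² = 1/5, sgn +1
Racah Σ t=0..0: t=0:+1/24 = 1/24
⇒ 3j(2 0 2; -2 0 2)² = 1/5, sgn +1
4πI² = N·(3j₀)²·(3jₘ)² = 1/1
I = +1·√(1/4π) = 0.28209479

0.282095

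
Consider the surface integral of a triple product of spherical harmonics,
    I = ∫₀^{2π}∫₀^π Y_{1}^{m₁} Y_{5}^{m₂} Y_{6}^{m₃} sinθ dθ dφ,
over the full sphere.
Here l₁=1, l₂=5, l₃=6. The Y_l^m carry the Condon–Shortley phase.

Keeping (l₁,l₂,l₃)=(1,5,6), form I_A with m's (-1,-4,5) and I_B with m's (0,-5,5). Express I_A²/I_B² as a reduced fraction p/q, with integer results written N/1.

Shared (l₁,l₂,l₃)=(1,5,6): N and (l;000)² cancel in I_A²/I_B².
A: Δ = 0!·2!·10!/13! = 1/858; Racah Σ t=0..0: t=0:+1/725760 = 1/725760; ⇒ 3j(1 5 6; -1 -4 5)² = 5/78, sgn -1
B: Δ = 0!·2!·10!/13! = 1/858; Racah Σ t=0..0: t=0:+1/3628800 = 1/3628800; ⇒ 3j(1 5 6; 0 -5 5)² = 1/78, sgn -1
I_A²/I_B² = (5/78)/(1/78) = 5/1

5/1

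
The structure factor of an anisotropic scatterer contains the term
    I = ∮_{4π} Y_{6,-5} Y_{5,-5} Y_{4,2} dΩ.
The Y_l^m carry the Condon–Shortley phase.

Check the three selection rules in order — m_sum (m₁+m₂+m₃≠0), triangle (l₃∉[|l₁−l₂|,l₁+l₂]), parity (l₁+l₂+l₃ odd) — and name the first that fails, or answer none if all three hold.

Σmᵢ = -8  ✗
l₃∈[|l₁−l₂|,l₁+l₂]=[1,11], have l₃=4
Σlᵢ = 15 ⇒ odd

m_sum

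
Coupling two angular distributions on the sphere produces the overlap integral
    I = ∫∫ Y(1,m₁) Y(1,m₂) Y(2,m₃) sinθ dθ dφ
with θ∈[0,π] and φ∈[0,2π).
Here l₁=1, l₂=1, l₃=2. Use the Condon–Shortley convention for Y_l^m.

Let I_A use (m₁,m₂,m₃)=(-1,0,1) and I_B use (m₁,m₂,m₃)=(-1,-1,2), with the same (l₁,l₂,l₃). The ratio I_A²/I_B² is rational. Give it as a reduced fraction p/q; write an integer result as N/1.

1/2

Same 1,1,2: normalisation and zero-m 3j drop out of the ratio.
A: Δ: 0! 2! 2! / 5! → 1/30; sum: t=0:+1/2 = 1/2; 3j²(1 1 2; -1 0 1) = Δ·Π!·Σ² = 1/10  (sign -1)
B: Δ: 0! 2! 2! / 5! → 1/30; sum: t=0:+1/4 = 1/4; 3j²(1 1 2; -1 -1 2) = Δ·Π!·Σ² = 1/5  (sign +1)
I_A²/I_B² = (1/10)/(1/5) = 1/2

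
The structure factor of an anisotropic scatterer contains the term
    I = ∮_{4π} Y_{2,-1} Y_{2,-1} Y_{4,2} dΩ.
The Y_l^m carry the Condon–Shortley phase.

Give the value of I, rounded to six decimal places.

0.254875

m-sum 0 ✓  L=8 even ✓  0≤4≤4 ✓
Π(2lᵢ+1) = 5×5×9 = 225
triangle coeff Δ(2,2,4) = 1/630
Σ_t [0,0]: t=0:+1/16 = 1/16
(3j)²=2/35 [(2 2 4; 0 0 0)], sign=+1
Σ_t [0,0]: t=0:+1/36 = 1/36
(3j)²=4/63 [(2 2 4; -1 -1 2)], sign=+1
⇒ 4πI² = 40/49
I = (+1)√(40/49/(4π)) = 0.25487487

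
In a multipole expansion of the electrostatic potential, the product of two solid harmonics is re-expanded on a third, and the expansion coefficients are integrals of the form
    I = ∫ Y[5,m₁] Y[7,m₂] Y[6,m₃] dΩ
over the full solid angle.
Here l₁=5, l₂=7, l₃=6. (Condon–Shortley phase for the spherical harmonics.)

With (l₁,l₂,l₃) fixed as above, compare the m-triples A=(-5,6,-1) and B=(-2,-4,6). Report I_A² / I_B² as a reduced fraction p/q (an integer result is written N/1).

104/165

Shared (l₁,l₂,l₃)=(5,7,6): N and (l;000)² cancel in I_A²/I_B².
A: Δ = 6!·4!·8!/19! = 1/174594420; Racah Σ t=6..6: t=6:+1/87091200 = 1/87091200; ⇒ 3j(5 7 6; -5 6 -1)² = 10/969, sgn -1
B: Δ = 6!·4!·8!/19! = 1/174594420; Racah Σ t=3..3: t=3:−1/34836480 = -1/34836480; ⇒ 3j(5 7 6; -2 -4 6)² = 275/16796, sgn -1
I_A²/I_B² = (10/969)/(275/16796) = 104/165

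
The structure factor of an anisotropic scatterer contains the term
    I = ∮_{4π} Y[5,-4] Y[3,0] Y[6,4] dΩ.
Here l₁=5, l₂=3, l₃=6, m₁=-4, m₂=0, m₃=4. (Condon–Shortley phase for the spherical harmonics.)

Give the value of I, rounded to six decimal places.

Rules hold: Σm=0, L=14 even, 2≤6≤8.
N = 11·7·13 = 1001
Δ = 2!·8!·4!/15! = 1/675675
Racah Σ t=0..2: t=0:+1/8640 t=1:−1/2304 t=2:+1/8640 = -7/34560
⇒ 3j(5 3 6; 0 0 0)² = 7/429, sgn -1
Racah Σ t=1..2: t=1:−1/161280 t=2:+1/60480 = 1/96768
⇒ 3j(5 3 6; -4 0 4)² = 15/1001, sgn +1
4πI² = N·(3j₀)²·(3jₘ)² = 35/143
I = -1·√(0.244755/4π) = -0.13956004

-0.139560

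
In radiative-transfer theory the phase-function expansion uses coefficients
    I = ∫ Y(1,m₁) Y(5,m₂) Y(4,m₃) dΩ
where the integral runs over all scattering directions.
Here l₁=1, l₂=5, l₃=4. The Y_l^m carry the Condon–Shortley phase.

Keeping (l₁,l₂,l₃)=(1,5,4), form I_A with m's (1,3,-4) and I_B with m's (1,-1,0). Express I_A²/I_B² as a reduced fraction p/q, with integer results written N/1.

l's match ⇒ only the (l;m) 3-j factors differ between A and B.
A: triangle coeff Δ(1,5,4) = 1/495; Σ_t [0,0]: t=0:+1/80640 = 1/80640; (3j)²=1/495 [(1 5 4; 1 3 -4)], sign=+1
B: triangle coeff Δ(1,5,4) = 1/495; Σ_t [0,0]: t=0:+1/1152 = 1/1152; (3j)²=1/33 [(1 5 4; 1 -1 0)], sign=+1
I_A²/I_B² = (1/495)/(1/33) = 1/15

1/15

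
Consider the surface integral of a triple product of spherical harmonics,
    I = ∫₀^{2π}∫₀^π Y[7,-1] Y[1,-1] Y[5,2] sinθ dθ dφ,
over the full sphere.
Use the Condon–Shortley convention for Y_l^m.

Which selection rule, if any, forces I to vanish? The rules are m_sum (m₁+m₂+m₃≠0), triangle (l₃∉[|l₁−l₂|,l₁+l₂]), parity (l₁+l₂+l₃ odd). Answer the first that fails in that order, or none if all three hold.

Σmᵢ = 0  ✓
l₃∈[|l₁−l₂|,l₁+l₂]=[6,8], have l₃=5  ✗
Σlᵢ = 13 ⇒ odd

triangle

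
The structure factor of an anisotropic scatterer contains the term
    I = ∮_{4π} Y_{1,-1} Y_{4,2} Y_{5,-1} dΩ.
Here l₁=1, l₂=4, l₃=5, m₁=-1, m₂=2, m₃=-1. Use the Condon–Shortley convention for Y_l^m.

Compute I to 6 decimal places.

Rules hold: Σm=0, L=10 even, 3≤5≤5.
N = 3·9·11 = 297
Δ = 0!·2!·8!/11! = 1/495
Racah Σ t=0..0: t=0:+1/576 = 1/576
⇒ 3j(1 4 5; 0 0 0)² = 5/99, sgn -1
Racah Σ t=0..0: t=0:+1/2880 = 1/2880
⇒ 3j(1 4 5; -1 2 -1)² = 2/165, sgn +1
4πI² = N·(3j₀)²·(3jₘ)² = 2/11
I = -1·√(0.181818/4π) = -0.12028562

-0.120286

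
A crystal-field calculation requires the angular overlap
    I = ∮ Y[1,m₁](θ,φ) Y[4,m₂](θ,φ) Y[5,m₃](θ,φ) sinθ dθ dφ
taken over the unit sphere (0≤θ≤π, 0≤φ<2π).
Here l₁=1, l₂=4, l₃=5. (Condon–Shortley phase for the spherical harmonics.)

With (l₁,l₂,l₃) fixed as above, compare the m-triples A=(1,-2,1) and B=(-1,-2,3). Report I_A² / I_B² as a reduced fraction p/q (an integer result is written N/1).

l's match ⇒ only the (l;m) 3-j factors differ between A and B.
A: triangle coeff Δ(1,4,5) = 1/495; Σ_t [0,0]: t=0:+1/2880 = 1/2880; (3j)²=2/165 [(1 4 5; 1 -2 1)], sign=+1
B: triangle coeff Δ(1,4,5) = 1/495; Σ_t [0,0]: t=0:+1/2880 = 1/2880; (3j)²=28/495 [(1 4 5; -1 -2 3)], sign=+1
I_A²/I_B² = (2/165)/(28/495) = 3/14

3/14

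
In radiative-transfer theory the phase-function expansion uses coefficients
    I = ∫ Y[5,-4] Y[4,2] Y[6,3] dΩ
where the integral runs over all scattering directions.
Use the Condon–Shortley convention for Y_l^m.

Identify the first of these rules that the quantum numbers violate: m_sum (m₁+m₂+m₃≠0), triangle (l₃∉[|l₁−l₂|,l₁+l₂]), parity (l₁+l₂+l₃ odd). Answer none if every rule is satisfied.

m_sum

Σmᵢ = 1  ✗
l₃∈[|l₁−l₂|,l₁+l₂]=[1,9], have l₃=6
Σlᵢ = 15 ⇒ odd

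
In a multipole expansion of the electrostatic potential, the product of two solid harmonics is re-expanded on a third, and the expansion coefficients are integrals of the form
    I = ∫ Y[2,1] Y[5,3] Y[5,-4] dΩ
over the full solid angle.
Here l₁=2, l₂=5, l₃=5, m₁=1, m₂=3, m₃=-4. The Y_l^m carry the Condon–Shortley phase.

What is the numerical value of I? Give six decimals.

m-sum 0 ✓  L=12 even ✓  3≤5≤7 ✓
Π(2lᵢ+1) = 5×11×11 = 605
triangle coeff Δ(2,5,5) = 1/38610
Σ_t [0,2]: t=0:+1/2880 t=1:−1/576 t=2:+1/2880 = -1/960
(3j)²=10/429 [(2 5 5; 0 0 0)], sign=+1
Σ_t [0,1]: t=0:+1/80640 t=1:−1/10080 = -1/11520
(3j)²=49/1430 [(2 5 5; 1 3 -4)], sign=+1
⇒ 4πI² = 245/507
I = (+1)√(245/507/(4π)) = 0.19609844

0.196098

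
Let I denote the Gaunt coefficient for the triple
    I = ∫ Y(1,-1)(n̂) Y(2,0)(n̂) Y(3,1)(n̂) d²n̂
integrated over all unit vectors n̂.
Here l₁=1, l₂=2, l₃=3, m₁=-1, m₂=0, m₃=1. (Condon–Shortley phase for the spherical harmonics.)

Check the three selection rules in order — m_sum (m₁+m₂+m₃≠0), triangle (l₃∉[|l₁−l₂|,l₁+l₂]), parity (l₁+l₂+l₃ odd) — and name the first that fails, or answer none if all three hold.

none

Σmᵢ = 0  ✓
l₃∈[|l₁−l₂|,l₁+l₂]=[1,3], have l₃=3  ✓
Σlᵢ = 6 ⇒ even  ✓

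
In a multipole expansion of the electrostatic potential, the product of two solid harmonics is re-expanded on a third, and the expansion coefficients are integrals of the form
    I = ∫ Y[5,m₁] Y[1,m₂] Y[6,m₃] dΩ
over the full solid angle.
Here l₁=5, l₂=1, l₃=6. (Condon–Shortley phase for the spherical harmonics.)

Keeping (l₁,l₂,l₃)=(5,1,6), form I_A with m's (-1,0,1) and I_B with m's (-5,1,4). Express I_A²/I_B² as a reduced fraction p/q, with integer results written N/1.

Same 5,1,6: normalisation and zero-m 3j drop out of the ratio.
A: Δ: 0! 10! 2! / 13! → 1/858; sum: t=0:+1/17280 = 1/17280; 3j²(5 1 6; -1 0 1) = Δ·Π!·Σ² = 35/858  (sign -1)
B: Δ: 0! 10! 2! / 13! → 1/858; sum: t=0:+1/7257600 = 1/7257600; 3j²(5 1 6; -5 1 4) = Δ·Π!·Σ² = 1/858  (sign +1)
I_A²/I_B² = (35/858)/(1/858) = 35/1

35/1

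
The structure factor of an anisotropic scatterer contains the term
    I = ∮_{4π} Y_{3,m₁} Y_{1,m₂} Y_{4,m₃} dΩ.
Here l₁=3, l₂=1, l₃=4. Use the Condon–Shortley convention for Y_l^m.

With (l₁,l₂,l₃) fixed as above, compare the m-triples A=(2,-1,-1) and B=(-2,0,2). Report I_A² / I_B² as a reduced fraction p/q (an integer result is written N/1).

l's match ⇒ only the (l;m) 3-j factors differ between A and B.
A: triangle coeff Δ(3,1,4) = 1/252; Σ_t [0,0]: t=0:+1/240 = 1/240; (3j)²=1/84 [(3 1 4; 2 -1 -1)], sign=-1
B: triangle coeff Δ(3,1,4) = 1/252; Σ_t [0,0]: t=0:+1/120 = 1/120; (3j)²=1/21 [(3 1 4; -2 0 2)], sign=+1
I_A²/I_B² = (1/84)/(1/21) = 1/4

1/4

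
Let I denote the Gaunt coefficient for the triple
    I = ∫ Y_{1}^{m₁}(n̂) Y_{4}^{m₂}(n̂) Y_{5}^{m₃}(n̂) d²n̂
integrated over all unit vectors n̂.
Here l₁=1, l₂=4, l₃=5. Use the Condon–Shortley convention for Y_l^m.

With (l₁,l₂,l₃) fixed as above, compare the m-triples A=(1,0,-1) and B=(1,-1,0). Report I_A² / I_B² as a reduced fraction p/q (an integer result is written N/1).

3/2

Same 1,4,5: normalisation and zero-m 3j drop out of the ratio.
A: Δ: 0! 2! 8! / 11! → 1/495; sum: t=0:+1/1152 = 1/1152; 3j²(1 4 5; 1 0 -1) = Δ·Π!·Σ² = 1/33  (sign +1)
B: Δ: 0! 2! 8! / 11! → 1/495; sum: t=0:+1/1440 = 1/1440; 3j²(1 4 5; 1 -1 0) = Δ·Π!·Σ² = 2/99  (sign -1)
I_A²/I_B² = (1/33)/(2/99) = 3/2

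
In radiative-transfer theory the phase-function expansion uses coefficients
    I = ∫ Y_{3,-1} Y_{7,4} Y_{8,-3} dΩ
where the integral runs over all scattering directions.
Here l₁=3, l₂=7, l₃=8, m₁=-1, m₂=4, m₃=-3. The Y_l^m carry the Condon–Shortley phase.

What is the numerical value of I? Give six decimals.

0.147305

m-sum 0 ✓  L=18 even ✓  4≤8≤10 ✓
Π(2lᵢ+1) = 7×15×17 = 1785
triangle coeff Δ(3,7,8) = 1/5290740
Σ_t [0,2]: t=0:+1/7257600 t=1:−1/2073600 t=2:+1/7257600 = -1/4838400
(3j)²=252/20995 [(3 7 8; 0 0 0)], sign=-1
Σ_t [0,2]: t=0:+1/1916006400 t=1:−1/43545600 t=2:+1/17418240 = 67/1916006400
(3j)²=4489/352716 [(3 7 8; -1 4 -3)], sign=-1
⇒ 4πI² = 282807/1037153
I = (+1)√(282807/1037153/(4π)) = 0.14730542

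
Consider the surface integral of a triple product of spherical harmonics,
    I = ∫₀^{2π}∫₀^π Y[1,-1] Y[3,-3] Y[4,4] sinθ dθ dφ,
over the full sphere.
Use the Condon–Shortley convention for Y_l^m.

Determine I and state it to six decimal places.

0.325735

m-sum 0 ✓  L=8 even ✓  2≤4≤4 ✓
Π(2lᵢ+1) = 3×7×9 = 189
triangle coeff Δ(1,3,4) = 1/252
Σ_t [0,0]: t=0:+1/36 = 1/36
(3j)²=4/63 [(1 3 4; 0 0 0)], sign=+1
Σ_t [0,0]: t=0:+1/1440 = 1/1440
(3j)²=1/9 [(1 3 4; -1 -3 4)], sign=+1
⇒ 4πI² = 4/3
I = (+1)√(4/3/(4π)) = 0.32573501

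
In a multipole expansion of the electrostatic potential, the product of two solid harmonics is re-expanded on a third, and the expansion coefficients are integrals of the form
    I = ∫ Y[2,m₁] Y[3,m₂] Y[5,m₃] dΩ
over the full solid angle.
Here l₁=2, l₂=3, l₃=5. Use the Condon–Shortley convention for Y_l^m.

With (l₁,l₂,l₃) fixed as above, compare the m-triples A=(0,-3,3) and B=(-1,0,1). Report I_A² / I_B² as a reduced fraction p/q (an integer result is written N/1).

7/20

Same 2,3,5: normalisation and zero-m 3j drop out of the ratio.
A: Δ: 0! 4! 6! / 11! → 1/2310; sum: t=0:+1/2880 = 1/2880; 3j²(2 3 5; 0 -3 3) = Δ·Π!·Σ² = 2/165  (sign +1)
B: Δ: 0! 4! 6! / 11! → 1/2310; sum: t=0:+1/216 = 1/216; 3j²(2 3 5; -1 0 1) = Δ·Π!·Σ² = 8/231  (sign +1)
I_A²/I_B² = (2/165)/(8/231) = 7/20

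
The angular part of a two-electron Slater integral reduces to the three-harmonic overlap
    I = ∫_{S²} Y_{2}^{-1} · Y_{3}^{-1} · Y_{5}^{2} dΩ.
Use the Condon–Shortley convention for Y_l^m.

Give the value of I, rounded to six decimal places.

Checks pass: Σm=0; 10 even; l₃=5∈[1,5].
(2·2+1)(2·3+1)(2·5+1) = 385
Δ: 0! 4! 6! / 11! → 1/2310
sum: t=0:+1/144 = 1/144
3j²(2 3 5; 0 0 0) = Δ·Π!·Σ² = 10/231  (sign -1)
sum: t=0:+1/288 = 1/288
3j²(2 3 5; -1 -1 2) = Δ·Π!·Σ² = 1/22  (sign -1)
combine: 4πI² = 385·10/231·1/22 = 25/33
take √, sign +1: I = 0.24553200

0.245532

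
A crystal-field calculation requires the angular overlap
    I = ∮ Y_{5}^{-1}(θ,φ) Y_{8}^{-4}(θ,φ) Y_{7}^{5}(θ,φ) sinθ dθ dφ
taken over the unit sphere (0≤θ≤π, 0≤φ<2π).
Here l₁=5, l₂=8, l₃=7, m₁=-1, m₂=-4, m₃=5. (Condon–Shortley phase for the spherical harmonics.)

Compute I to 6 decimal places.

Checks pass: Σm=0; 20 even; l₃=7∈[3,13].
(2·5+1)(2·8+1)(2·7+1) = 2805
Δ: 6! 4! 10! / 21! → 1/814773960
sum: t=1:−1/87091200 t=2:+1/4976640 t=3:−1/2073600 t=4:+1/4976640 t=5:−1/87091200 = -1/9676800
3j²(5 8 7; 0 0 0) = Δ·Π!·Σ² = 360/46189  (sign +1)
sum: t=2:+1/92897280 t=3:−1/78382080 t=4:+1/696729600 = -1/1791590400
3j²(5 8 7; -1 -4 5) = Δ·Π!·Σ² = 11/151164  (sign -1)
combine: 4πI² = 2805·360/46189·11/151164 = 1650/1037153
take √, sign -1: I = -0.01125163

-0.011252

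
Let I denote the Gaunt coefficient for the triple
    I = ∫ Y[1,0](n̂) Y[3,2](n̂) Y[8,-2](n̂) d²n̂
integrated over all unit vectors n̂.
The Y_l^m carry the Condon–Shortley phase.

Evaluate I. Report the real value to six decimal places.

|1−3|≤8≤1+3 violated ⇒ I = 0

0.000000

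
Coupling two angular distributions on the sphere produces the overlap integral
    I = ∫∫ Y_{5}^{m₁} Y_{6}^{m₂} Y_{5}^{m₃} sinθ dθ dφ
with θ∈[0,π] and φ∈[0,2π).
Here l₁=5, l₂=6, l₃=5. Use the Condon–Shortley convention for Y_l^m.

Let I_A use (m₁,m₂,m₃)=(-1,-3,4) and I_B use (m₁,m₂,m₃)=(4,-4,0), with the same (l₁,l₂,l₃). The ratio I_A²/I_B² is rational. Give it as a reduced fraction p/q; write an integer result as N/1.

Same 5,6,5: normalisation and zero-m 3j drop out of the ratio.
A: Δ: 6! 4! 6! / 17! → 1/28588560; sum: t=2:+1/138240 t=3:−1/155520 = 1/1244160; 3j²(5 6 5; -1 -3 4) = Δ·Π!·Σ² = 3/9724  (sign -1)
B: Δ: 6! 4! 6! / 17! → 1/28588560; sum: t=0:+1/207360 t=1:−1/345600 = 1/518400; 3j²(5 6 5; 4 -4 0) = Δ·Π!·Σ² = 12/2431  (sign -1)
I_A²/I_B² = (3/9724)/(12/2431) = 1/16

1/16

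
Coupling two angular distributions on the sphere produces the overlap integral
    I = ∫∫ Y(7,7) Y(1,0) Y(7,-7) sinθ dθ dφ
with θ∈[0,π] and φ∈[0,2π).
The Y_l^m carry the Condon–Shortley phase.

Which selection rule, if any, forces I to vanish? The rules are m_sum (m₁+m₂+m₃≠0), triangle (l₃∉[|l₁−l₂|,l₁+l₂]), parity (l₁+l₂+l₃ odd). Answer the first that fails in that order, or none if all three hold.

parity

azimuthal sum: 7 + 0 − 7 = 0  ✓
6 ≤ 7 ≤ 8 (triangle on l)  ✓
L = 7 + 1 + 7 = 15 (odd)  ✗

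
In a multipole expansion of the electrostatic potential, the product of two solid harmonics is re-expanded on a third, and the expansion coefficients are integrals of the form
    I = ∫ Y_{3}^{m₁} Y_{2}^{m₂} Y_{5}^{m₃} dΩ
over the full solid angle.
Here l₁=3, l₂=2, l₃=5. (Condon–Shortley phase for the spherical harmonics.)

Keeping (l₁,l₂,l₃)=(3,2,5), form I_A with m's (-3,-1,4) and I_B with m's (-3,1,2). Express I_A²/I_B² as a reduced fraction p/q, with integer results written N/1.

12/1

Same 3,2,5: normalisation and zero-m 3j drop out of the ratio.
A: Δ: 0! 6! 4! / 11! → 1/2310; sum: t=0:+1/4320 = 1/4320; 3j²(3 2 5; -3 -1 4) = Δ·Π!·Σ² = 2/55  (sign -1)
B: Δ: 0! 6! 4! / 11! → 1/2310; sum: t=0:+1/4320 = 1/4320; 3j²(3 2 5; -3 1 2) = Δ·Π!·Σ² = 1/330  (sign -1)
I_A²/I_B² = (2/55)/(1/330) = 12/1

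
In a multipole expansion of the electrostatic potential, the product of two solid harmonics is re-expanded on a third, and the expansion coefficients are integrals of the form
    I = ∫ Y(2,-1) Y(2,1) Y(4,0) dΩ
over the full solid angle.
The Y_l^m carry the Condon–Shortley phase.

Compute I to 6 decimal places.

0.161197

m-sum 0 ✓  L=8 even ✓  0≤4≤4 ✓
Π(2lᵢ+1) = 5×5×9 = 225
triangle coeff Δ(2,2,4) = 1/630
Σ_t [0,0]: t=0:+1/16 = 1/16
(3j)²=2/35 [(2 2 4; 0 0 0)], sign=+1
Σ_t [0,0]: t=0:+1/36 = 1/36
(3j)²=8/315 [(2 2 4; -1 1 0)], sign=+1
⇒ 4πI² = 16/49
I = (+1)√(16/49/(4π)) = 0.16119702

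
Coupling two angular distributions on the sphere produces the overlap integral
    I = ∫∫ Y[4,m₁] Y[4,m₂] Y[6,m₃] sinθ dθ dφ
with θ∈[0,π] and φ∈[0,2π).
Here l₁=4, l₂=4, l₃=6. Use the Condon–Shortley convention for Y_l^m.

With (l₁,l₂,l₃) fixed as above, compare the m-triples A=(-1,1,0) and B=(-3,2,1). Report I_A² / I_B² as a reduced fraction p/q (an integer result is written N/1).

Same 4,4,6: normalisation and zero-m 3j drop out of the ratio.
A: Δ: 2! 6! 6! / 15! → 1/1261260; sum: t=0:+1/28800 t=1:−1/2304 t=2:+1/2592 = -7/518400; 3j²(4 4 6; -1 1 0) = Δ·Π!·Σ² = 1/25740  (sign -1)
B: Δ: 2! 6! 6! / 15! → 1/1261260; sum: t=1:−1/86400 t=2:+1/11520 = 13/172800; 3j²(4 4 6; -3 2 1) = Δ·Π!·Σ² = 13/660  (sign -1)
I_A²/I_B² = (1/25740)/(13/660) = 1/507

1/507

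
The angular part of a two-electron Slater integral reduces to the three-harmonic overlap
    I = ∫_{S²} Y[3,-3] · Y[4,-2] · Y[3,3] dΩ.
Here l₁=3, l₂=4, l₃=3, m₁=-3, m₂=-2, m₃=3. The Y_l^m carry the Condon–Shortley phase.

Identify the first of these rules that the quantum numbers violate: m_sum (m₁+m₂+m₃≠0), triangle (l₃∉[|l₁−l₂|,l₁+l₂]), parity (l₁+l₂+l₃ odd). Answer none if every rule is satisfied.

m_sum

azimuthal sum: -3 − 2 + 3 = -2  ✗
1 ≤ 3 ≤ 7 (triangle on l)
L = 3 + 4 + 3 = 10 (even)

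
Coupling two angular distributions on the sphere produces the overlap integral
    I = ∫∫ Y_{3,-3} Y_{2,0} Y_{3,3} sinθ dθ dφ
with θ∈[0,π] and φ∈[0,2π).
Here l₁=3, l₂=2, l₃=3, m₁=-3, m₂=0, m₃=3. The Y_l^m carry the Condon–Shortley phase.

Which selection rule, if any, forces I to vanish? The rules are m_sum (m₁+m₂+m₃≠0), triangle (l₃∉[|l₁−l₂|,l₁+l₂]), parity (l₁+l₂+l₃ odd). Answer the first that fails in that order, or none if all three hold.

Σmᵢ = 0  ✓
l₃∈[|l₁−l₂|,l₁+l₂]=[1,5], have l₃=3  ✓
Σlᵢ = 8 ⇒ even  ✓

none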